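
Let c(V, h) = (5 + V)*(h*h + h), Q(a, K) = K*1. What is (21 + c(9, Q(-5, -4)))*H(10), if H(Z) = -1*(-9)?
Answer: 1701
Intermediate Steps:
Q(a, K) = K
H(Z) = 9
c(V, h) = (5 + V)*(h + h**2) (c(V, h) = (5 + V)*(h**2 + h) = (5 + V)*(h + h**2))
(21 + c(9, Q(-5, -4)))*H(10) = (21 - 4*(5 + 9 + 5*(-4) + 9*(-4)))*9 = (21 - 4*(5 + 9 - 20 - 36))*9 = (21 - 4*(-42))*9 = (21 + 168)*9 = 189*9 = 1701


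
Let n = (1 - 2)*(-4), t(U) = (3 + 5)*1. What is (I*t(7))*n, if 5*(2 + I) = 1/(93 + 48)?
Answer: -45088/705 ≈ -63.955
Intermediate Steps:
t(U) = 8 (t(U) = 8*1 = 8)
I = -1409/705 (I = -2 + 1/(5*(93 + 48)) = -2 + (⅕)/141 = -2 + (⅕)*(1/141) = -2 + 1/705 = -1409/705 ≈ -1.9986)
n = 4 (n = -1*(-4) = 4)
(I*t(7))*n = -1409/705*8*4 = -11272/705*4 = -45088/705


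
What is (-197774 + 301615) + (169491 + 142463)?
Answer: 415795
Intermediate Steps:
(-197774 + 301615) + (169491 + 142463) = 103841 + 311954 = 415795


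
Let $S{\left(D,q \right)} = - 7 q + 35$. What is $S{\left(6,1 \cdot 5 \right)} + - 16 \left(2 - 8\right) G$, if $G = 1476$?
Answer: $141696$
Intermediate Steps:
$S{\left(D,q \right)} = 35 - 7 q$
$S{\left(6,1 \cdot 5 \right)} + - 16 \left(2 - 8\right) G = \left(35 - 7 \cdot 1 \cdot 5\right) + - 16 \left(2 - 8\right) 1476 = \left(35 - 35\right) + \left(-16\right) \left(-6\right) 1476 = \left(35 - 35\right) + 96 \cdot 1476 = 0 + 141696 = 141696$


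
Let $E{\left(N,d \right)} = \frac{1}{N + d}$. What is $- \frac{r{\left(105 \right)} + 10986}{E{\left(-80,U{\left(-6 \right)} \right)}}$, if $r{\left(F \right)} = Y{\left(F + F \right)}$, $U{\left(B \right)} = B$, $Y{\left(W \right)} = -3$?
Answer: $944538$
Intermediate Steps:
$r{\left(F \right)} = -3$
$- \frac{r{\left(105 \right)} + 10986}{E{\left(-80,U{\left(-6 \right)} \right)}} = - \frac{-3 + 10986}{\frac{1}{-80 - 6}} = - \frac{10983}{\frac{1}{-86}} = - \frac{10983}{- \frac{1}{86}} = - 10983 \left(-86\right) = \left(-1\right) \left(-944538\right) = 944538$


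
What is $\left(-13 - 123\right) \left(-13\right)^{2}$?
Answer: $-22984$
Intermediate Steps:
$\left(-13 - 123\right) \left(-13\right)^{2} = \left(-136\right) 169 = -22984$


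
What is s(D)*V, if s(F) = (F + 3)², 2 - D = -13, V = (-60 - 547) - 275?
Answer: -285768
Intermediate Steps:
V = -882 (V = -607 - 275 = -882)
D = 15 (D = 2 - 1*(-13) = 2 + 13 = 15)
s(F) = (3 + F)²
s(D)*V = (3 + 15)²*(-882) = 18²*(-882) = 324*(-882) = -285768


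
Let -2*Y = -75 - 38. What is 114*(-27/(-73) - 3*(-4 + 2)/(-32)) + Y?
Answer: 45137/584 ≈ 77.289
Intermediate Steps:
Y = 113/2 (Y = -(-75 - 38)/2 = -1/2*(-113) = 113/2 ≈ 56.500)
114*(-27/(-73) - 3*(-4 + 2)/(-32)) + Y = 114*(-27/(-73) - 3*(-4 + 2)/(-32)) + 113/2 = 114*(-27*(-1/73) - 3*(-2)*(-1/32)) + 113/2 = 114*(27/73 + 6*(-1/32)) + 113/2 = 114*(27/73 - 3/16) + 113/2 = 114*(213/1168) + 113/2 = 12141/584 + 113/2 = 45137/584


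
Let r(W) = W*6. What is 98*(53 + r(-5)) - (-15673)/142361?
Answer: 320897367/142361 ≈ 2254.1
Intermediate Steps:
r(W) = 6*W
98*(53 + r(-5)) - (-15673)/142361 = 98*(53 + 6*(-5)) - (-15673)/142361 = 98*(53 - 30) - (-15673)/142361 = 98*23 - 1*(-15673/142361) = 2254 + 15673/142361 = 320897367/142361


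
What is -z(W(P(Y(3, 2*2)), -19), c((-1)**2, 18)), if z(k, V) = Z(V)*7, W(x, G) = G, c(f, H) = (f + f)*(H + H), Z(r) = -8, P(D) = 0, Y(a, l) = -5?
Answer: 56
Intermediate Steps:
c(f, H) = 4*H*f (c(f, H) = (2*f)*(2*H) = 4*H*f)
z(k, V) = -56 (z(k, V) = -8*7 = -56)
-z(W(P(Y(3, 2*2)), -19), c((-1)**2, 18)) = -1*(-56) = 56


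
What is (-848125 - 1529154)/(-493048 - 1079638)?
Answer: 2377279/1572686 ≈ 1.5116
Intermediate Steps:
(-848125 - 1529154)/(-493048 - 1079638) = -2377279/(-1572686) = -2377279*(-1/1572686) = 2377279/1572686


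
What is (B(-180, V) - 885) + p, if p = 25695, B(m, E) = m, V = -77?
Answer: 24630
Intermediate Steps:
(B(-180, V) - 885) + p = (-180 - 885) + 25695 = -1065 + 25695 = 24630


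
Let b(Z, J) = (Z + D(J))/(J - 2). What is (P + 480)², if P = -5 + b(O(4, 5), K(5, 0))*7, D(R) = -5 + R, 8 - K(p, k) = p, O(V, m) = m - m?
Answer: 212521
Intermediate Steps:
O(V, m) = 0
K(p, k) = 8 - p
b(Z, J) = (-5 + J + Z)/(-2 + J) (b(Z, J) = (Z + (-5 + J))/(J - 2) = (-5 + J + Z)/(-2 + J))
P = -19 (P = -5 + ((-5 + (8 - 1*5) + 0)/(-2 + (8 - 1*5)))*7 = -5 + ((-5 + (8 - 5) + 0)/(-2 + (8 - 5)))*7 = -5 + ((-5 + 3 + 0)/(-2 + 3))*7 = -5 + (-2/1)*7 = -5 + (1*(-2))*7 = -5 - 2*7 = -5 - 14 = -19)
(P + 480)² = (-19 + 480)² = 461² = 212521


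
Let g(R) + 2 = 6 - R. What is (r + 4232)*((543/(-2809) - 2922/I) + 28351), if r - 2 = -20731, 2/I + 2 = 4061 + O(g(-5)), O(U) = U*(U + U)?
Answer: 284459937270561/2809 ≈ 1.0127e+11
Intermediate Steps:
g(R) = 4 - R (g(R) = -2 + (6 - R) = 4 - R)
O(U) = 2*U**2 (O(U) = U*(2*U) = 2*U**2)
I = 2/4221 (I = 2/(-2 + (4061 + 2*(4 - 1*(-5))**2)) = 2/(-2 + (4061 + 2*(4 + 5)**2)) = 2/(-2 + (4061 + 2*9**2)) = 2/(-2 + (4061 + 2*81)) = 2/(-2 + (4061 + 162)) = 2/(-2 + 4223) = 2/4221 ≈ 0.00047382)
r = -20729 (r = 2 - 20731 = -20729)
(r + 4232)*((543/(-2809) - 2922/I) + 28351) = (-20729 + 4232)*((543/(-2809) - 2922/2/4221) + 28351) = -16497*((543*(-1/2809) - 2922*4221/2) + 28351) = -16497*((-543/2809 - 6166881) + 28351) = -16497*(-17322769272/2809 + 28351) = -16497*(-17243131313/2809) = 284459937270561/2809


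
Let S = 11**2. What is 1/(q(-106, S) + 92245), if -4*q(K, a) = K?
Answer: 2/184543 ≈ 1.0838e-5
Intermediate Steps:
S = 121
q(K, a) = -K/4
1/(q(-106, S) + 92245) = 1/(-1/4*(-106) + 92245) = 1/(53/2 + 92245) = 1/(184543/2) = 2/184543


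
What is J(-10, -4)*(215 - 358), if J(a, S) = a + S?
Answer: 2002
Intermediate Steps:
J(a, S) = S + a
J(-10, -4)*(215 - 358) = (-4 - 10)*(215 - 358) = -14*(-143) = 2002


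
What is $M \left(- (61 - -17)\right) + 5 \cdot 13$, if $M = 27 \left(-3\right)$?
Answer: $6383$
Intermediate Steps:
$M = -81$
$M \left(- (61 - -17)\right) + 5 \cdot 13 = - 81 \left(- (61 - -17)\right) + 5 \cdot 13 = - 81 \left(- (61 + 17)\right) + 65 = - 81 \left(\left(-1\right) 78\right) + 65 = \left(-81\right) \left(-78\right) + 65 = 6318 + 65 = 6383$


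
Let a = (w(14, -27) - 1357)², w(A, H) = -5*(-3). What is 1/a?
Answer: 1/1800964 ≈ 5.5526e-7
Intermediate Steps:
w(A, H) = 15
a = 1800964 (a = (15 - 1357)² = (-1342)² = 1800964)
1/a = 1/1800964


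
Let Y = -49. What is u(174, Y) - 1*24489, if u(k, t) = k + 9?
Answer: -24306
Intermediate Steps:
u(k, t) = 9 + k
u(174, Y) - 1*24489 = (9 + 174) - 1*24489 = 183 - 24489 = -24306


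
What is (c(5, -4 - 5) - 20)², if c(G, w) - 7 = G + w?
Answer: 289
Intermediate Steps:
c(G, w) = 7 + G + w (c(G, w) = 7 + (G + w) = 7 + G + w)
(c(5, -4 - 5) - 20)² = ((7 + 5 + (-4 - 5)) - 20)² = ((7 + 5 - 9) - 20)² = (3 - 20)² = (-17)² = 289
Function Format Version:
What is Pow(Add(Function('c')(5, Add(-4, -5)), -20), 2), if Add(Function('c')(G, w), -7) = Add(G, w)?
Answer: 289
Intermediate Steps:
Function('c')(G, w) = Add(7, G, w) (Function('c')(G, w) = Add(7, Add(G, w)) = Add(7, G, w))
Pow(Add(Function('c')(5, Add(-4, -5)), -20), 2) = Pow(Add(Add(7, 5, Add(-4, -5)), -20), 2) = Pow(Add(Add(7, 5, -9), -20), 2) = Pow(Add(3, -20), 2) = Pow(-17, 2) = 289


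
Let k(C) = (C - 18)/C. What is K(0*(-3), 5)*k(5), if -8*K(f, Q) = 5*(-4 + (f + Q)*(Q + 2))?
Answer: 403/8 ≈ 50.375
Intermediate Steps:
K(f, Q) = 5/2 - 5*(2 + Q)*(Q + f)/8 (K(f, Q) = -5*(-4 + (f + Q)*(Q + 2))/8 = -5*(-4 + (Q + f)*(2 + Q))/8 = -5*(-4 + (2 + Q)*(Q + f))/8 = -(-20 + 5*(2 + Q)*(Q + f))/8 = 5/2 - 5*(2 + Q)*(Q + f)/8)
k(C) = (-18 + C)/C
K(0*(-3), 5)*k(5) = (5/2 - 5/4*5 - 0*(-3) - 5/8*5² - 5/8*5*0*(-3))*((-18 + 5)/5) = (5/2 - 25/4 - 5/4*0 - 5/8*25 - 5/8*5*0)*((⅕)*(-13)) = (5/2 - 25/4 + 0 - 125/8 + 0)*(-13/5) = -155/8*(-13/5) = 403/8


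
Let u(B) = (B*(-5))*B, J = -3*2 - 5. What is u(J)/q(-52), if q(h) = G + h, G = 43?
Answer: 605/9 ≈ 67.222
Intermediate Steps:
J = -11 (J = -6 - 5 = -11)
q(h) = 43 + h
u(B) = -5*B² (u(B) = (-5*B)*B = -5*B²)
u(J)/q(-52) = (-5*(-11)²)/(43 - 52) = -5*121/(-9) = -605*(-⅑) = 605/9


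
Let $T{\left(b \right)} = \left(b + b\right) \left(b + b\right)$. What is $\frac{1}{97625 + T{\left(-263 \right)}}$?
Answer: $\frac{1}{374301} \approx 2.6716 \cdot 10^{-6}$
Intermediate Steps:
$T{\left(b \right)} = 4 b^{2}$ ($T{\left(b \right)} = 2 b 2 b = 4 b^{2}$)
$\frac{1}{97625 + T{\left(-263 \right)}} = \frac{1}{97625 + 4 \left(-263\right)^{2}} = \frac{1}{97625 + 4 \cdot 69169} = \frac{1}{97625 + 276676} = \frac{1}{374301}$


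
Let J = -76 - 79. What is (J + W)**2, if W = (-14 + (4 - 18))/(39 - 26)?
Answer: 4173849/169 ≈ 24697.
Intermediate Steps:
W = -28/13 (W = (-14 - 14)/13 = -28*1/13 = -28/13 ≈ -2.1538)
J = -155
(J + W)**2 = (-155 - 28/13)**2 = (-2043/13)**2 = 4173849/169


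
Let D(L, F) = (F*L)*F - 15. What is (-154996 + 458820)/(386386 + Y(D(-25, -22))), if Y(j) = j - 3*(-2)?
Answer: 303824/374277 ≈ 0.81176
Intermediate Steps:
D(L, F) = -15 + L*F² (D(L, F) = L*F² - 15 = -15 + L*F²)
Y(j) = 6 + j (Y(j) = j + 6 = 6 + j)
(-154996 + 458820)/(386386 + Y(D(-25, -22))) = (-154996 + 458820)/(386386 + (6 + (-15 - 25*(-22)²))) = 303824/(386386 + (6 + (-15 - 25*484))) = 303824/(386386 + (6 + (-15 - 12100))) = 303824/(386386 + (6 - 12115)) = 303824/(386386 - 12109) = 303824/374277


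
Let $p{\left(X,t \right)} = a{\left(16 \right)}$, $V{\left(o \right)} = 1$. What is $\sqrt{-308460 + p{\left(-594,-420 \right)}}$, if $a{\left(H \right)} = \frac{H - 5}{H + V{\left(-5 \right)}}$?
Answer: $\frac{i \sqrt{89144753}}{17} \approx 555.39 i$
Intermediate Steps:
$a{\left(H \right)} = \frac{-5 + H}{1 + H}$ ($a{\left(H \right)} = \frac{H - 5}{H + 1} = \frac{-5 + H}{1 + H}$)
$p{\left(X,t \right)} = \frac{11}{17}$ ($p{\left(X,t \right)} = \frac{-5 + 16}{1 + 16} = \frac{1}{17} \cdot 11 = \frac{11}{17}$)
$\sqrt{-308460 + p{\left(-594,-420 \right)}} = \sqrt{-308460 + \frac{11}{17}} = \sqrt{- \frac{5243809}{17}} = \frac{i \sqrt{89144753}}{17}$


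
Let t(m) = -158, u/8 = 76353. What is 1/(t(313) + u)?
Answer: 1/610666 ≈ 1.6376e-6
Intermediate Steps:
u = 610824 (u = 8*76353 = 610824)
1/(t(313) + u) = 1/(-158 + 610824) = 1/610666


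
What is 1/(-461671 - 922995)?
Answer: -1/1384666 ≈ -7.2220e-7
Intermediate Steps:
1/(-461671 - 922995) = 1/(-1384666) = -1/1384666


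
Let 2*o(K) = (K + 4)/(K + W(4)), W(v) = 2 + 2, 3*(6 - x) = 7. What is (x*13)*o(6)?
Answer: 143/6 ≈ 23.833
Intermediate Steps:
x = 11/3 (x = 6 - ⅓*7 = 6 - 7/3 = 11/3 ≈ 3.6667)
W(v) = 4
o(K) = ½ (o(K) = ((K + 4)/(K + 4))/2 = ((4 + K)/(4 + K))/2 = (½)*1 = ½)
(x*13)*o(6) = ((11/3)*13)*(½) = (143/3)*(½) = 143/6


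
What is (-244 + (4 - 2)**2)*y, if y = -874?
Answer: 209760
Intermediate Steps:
(-244 + (4 - 2)**2)*y = (-244 + (4 - 2)**2)*(-874) = (-244 + 2**2)*(-874) = (-244 + 4)*(-874) = -240*(-874) = 209760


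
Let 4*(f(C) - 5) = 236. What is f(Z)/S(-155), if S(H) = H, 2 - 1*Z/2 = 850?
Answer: -64/155 ≈ -0.41290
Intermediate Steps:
Z = -1696 (Z = 4 - 2*850 = 4 - 1700 = -1696)
f(C) = 64 (f(C) = 5 + (1/4)*236 = 5 + 59 = 64)
f(Z)/S(-155) = 64/(-155) = 64*(-1/155) = -64/155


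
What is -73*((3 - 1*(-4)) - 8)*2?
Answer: 146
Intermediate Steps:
-73*((3 - 1*(-4)) - 8)*2 = -73*((3 + 4) - 8)*2 = -73*(7 - 8)*2 = -(-73)*2 = -73*(-2) = 146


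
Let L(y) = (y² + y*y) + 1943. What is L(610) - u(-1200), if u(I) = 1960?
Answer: 744183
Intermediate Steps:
L(y) = 1943 + 2*y² (L(y) = (y² + y²) + 1943 = 2*y² + 1943 = 1943 + 2*y²)
L(610) - u(-1200) = (1943 + 2*610²) - 1*1960 = (1943 + 2*372100) - 1960 = (1943 + 744200) - 1960 = 746143 - 1960 = 744183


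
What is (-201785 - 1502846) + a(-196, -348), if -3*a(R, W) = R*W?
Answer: -1727367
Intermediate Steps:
a(R, W) = -R*W/3
(-201785 - 1502846) + a(-196, -348) = (-201785 - 1502846) - ⅓*(-196)*(-348) = -1704631 - 22736 = -1727367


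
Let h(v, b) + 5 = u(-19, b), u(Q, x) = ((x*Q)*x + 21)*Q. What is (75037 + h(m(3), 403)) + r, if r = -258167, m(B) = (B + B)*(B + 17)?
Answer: 58446115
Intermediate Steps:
m(B) = 2*B*(17 + B) (m(B) = (2*B)*(17 + B) = 2*B*(17 + B))
u(Q, x) = Q*(21 + Q*x²) (u(Q, x) = ((Q*x)*x + 21)*Q = (Q*x² + 21)*Q = (21 + Q*x²)*Q = Q*(21 + Q*x²))
h(v, b) = -404 + 361*b² (h(v, b) = -5 - 19*(21 - 19*b²) = -5 + (-399 + 361*b²) = -404 + 361*b²)
(75037 + h(m(3), 403)) + r = (75037 + (-404 + 361*403²)) - 258167 = (75037 + (-404 + 361*162409)) - 258167 = (75037 + (-404 + 58629649)) - 258167 = (75037 + 58629245) - 258167 = 58704282 - 258167 = 58446115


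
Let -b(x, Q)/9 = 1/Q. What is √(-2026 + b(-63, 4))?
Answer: I*√8113/2 ≈ 45.036*I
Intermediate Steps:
b(x, Q) = -9/Q
√(-2026 + b(-63, 4)) = √(-2026 - 9/4) = √(-8113/4) = I*√8113/2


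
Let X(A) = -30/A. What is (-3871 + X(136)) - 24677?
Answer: -1941279/68 ≈ -28548.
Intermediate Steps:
(-3871 + X(136)) - 24677 = (-3871 - 30/136) - 24677 = (-3871 - 30*1/136) - 24677 = (-3871 - 15/68) - 24677 = -263243/68 - 24677 = -1941279/68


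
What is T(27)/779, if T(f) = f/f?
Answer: 1/779 ≈ 0.0012837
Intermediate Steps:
T(f) = 1
T(27)/779 = 1/779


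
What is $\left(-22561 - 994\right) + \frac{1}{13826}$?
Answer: $- \frac{325671429}{13826} \approx -23555.0$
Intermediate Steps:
$\left(-22561 - 994\right) + \frac{1}{13826} = -23555 + \frac{1}{13826} = - \frac{325671429}{13826}$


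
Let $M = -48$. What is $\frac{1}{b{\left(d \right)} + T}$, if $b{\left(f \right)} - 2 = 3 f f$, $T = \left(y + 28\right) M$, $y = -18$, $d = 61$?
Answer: $\frac{1}{10685} \approx 9.3589 \cdot 10^{-5}$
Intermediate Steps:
$T = -480$ ($T = \left(-18 + 28\right) \left(-48\right) = 10 \left(-48\right) = -480$)
$b{\left(f \right)} = 2 + 3 f^{2}$ ($b{\left(f \right)} = 2 + 3 f f = 2 + 3 f^{2}$)
$\frac{1}{b{\left(d \right)} + T} = \frac{1}{\left(2 + 3 \cdot 61^{2}\right) - 480} = \frac{1}{\left(2 + 3 \cdot 3721\right) - 480} = \frac{1}{\left(2 + 11163\right) - 480} = \frac{1}{11165 - 480} = \frac{1}{10685}$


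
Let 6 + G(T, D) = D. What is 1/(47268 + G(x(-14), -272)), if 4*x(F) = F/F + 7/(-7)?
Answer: 1/46990 ≈ 2.1281e-5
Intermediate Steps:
x(F) = 0 (x(F) = (F/F + 7/(-7))/4 = (1 + 7*(-1/7))/4 = (1 - 1)/4 = (1/4)*0 = 0)
G(T, D) = -6 + D
1/(47268 + G(x(-14), -272)) = 1/(47268 + (-6 - 272)) = 1/(47268 - 278) = 1/46990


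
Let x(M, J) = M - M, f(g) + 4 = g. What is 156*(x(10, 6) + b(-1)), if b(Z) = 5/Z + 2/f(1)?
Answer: -884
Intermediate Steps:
f(g) = -4 + g
x(M, J) = 0
b(Z) = -2/3 + 5/Z (b(Z) = 5/Z + 2/(-4 + 1) = 5/Z + 2/(-3) = 5/Z + 2*(-1/3) = 5/Z - 2/3 = -2/3 + 5/Z)
156*(x(10, 6) + b(-1)) = 156*(0 + (-2/3 + 5/(-1))) = 156*(0 + (-2/3 + 5*(-1))) = 156*(0 + (-2/3 - 5)) = 156*(0 - 17/3) = 156*(-17/3) = -884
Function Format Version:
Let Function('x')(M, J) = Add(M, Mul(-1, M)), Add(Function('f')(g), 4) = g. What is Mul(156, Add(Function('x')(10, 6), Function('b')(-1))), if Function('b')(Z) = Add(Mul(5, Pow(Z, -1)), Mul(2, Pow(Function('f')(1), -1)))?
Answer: -884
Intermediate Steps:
Function('f')(g) = Add(-4, g)
Function('x')(M, J) = 0
Function('b')(Z) = Add(Rational(-2, 3), Mul(5, Pow(Z, -1))) (Function('b')(Z) = Add(Mul(5, Pow(Z, -1)), Mul(2, Pow(Add(-4, 1), -1))) = Add(Mul(5, Pow(Z, -1)), Mul(2, Pow(-3, -1))) = Add(Mul(5, Pow(Z, -1)), Mul(2, Rational(-1, 3))) = Add(Mul(5, Pow(Z, -1)), Rational(-2, 3)) = Add(Rational(-2, 3), Mul(5, Pow(Z, -1))))
Mul(156, Add(Function('x')(10, 6), Function('b')(-1))) = Mul(156, Add(0, Add(Rational(-2, 3), Mul(5, Pow(-1, -1))))) = Mul(156, Add(0, Add(Rational(-2, 3), Mul(5, -1)))) = Mul(156, Add(0, Add(Rational(-2, 3), -5))) = Mul(156, Add(0, Rational(-17, 3))) = Mul(156, Rational(-17, 3)) = -884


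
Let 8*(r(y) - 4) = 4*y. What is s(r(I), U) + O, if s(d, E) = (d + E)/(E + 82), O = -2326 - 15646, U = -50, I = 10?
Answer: -575145/32 ≈ -17973.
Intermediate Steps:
r(y) = 4 + y/2 (r(y) = 4 + (4*y)/8 = 4 + y/2)
O = -17972
s(d, E) = (E + d)/(82 + E)
s(r(I), U) + O = (-50 + (4 + (1/2)*10))/(82 - 50) - 17972 = (-50 + (4 + 5))/32 - 17972 = (-50 + 9)/32 - 17972 = (1/32)*(-41) - 17972 = -41/32 - 17972 = -575145/32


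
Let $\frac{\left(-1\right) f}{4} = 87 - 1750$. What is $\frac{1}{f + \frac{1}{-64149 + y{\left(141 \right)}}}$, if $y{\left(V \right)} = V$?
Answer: $\frac{64008}{425781215} \approx 0.00015033$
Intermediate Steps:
$f = 6652$ ($f = - 4 \left(87 - 1750\right) = \left(-4\right) \left(-1663\right) = 6652$)
$\frac{1}{f + \frac{1}{-64149 + y{\left(141 \right)}}} = \frac{1}{6652 + \frac{1}{-64149 + 141}} = \frac{1}{6652 + \frac{1}{-64008}} = \frac{1}{6652 - \frac{1}{64008}} = \frac{1}{\frac{425781215}{64008}} = \frac{64008}{425781215}$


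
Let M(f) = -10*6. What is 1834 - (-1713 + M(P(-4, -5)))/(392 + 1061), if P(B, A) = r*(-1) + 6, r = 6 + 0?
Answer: 2666575/1453 ≈ 1835.2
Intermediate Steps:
r = 6
P(B, A) = 0 (P(B, A) = 6*(-1) + 6 = -6 + 6 = 0)
M(f) = -60
1834 - (-1713 + M(P(-4, -5)))/(392 + 1061) = 1834 - (-1713 - 60)/(392 + 1061) = 1834 - (-1773)/1453 = 1834 - 1*(-1773/1453) = 1834 + 1773/1453 = 2666575/1453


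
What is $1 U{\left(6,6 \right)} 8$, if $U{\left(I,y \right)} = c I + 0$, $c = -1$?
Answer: $-48$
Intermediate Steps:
$U{\left(I,y \right)} = - I$ ($U{\left(I,y \right)} = - I + 0 = - I$)
$1 U{\left(6,6 \right)} 8 = 1 \left(\left(-1\right) 6\right) 8 = 1 \left(-6\right) 8 = \left(-6\right) 8 = -48$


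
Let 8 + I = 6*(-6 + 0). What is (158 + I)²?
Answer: 12996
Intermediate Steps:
I = -44 (I = -8 + 6*(-6 + 0) = -8 + 6*(-6) = -8 - 36 = -44)
(158 + I)² = (158 - 44)² = 114² = 12996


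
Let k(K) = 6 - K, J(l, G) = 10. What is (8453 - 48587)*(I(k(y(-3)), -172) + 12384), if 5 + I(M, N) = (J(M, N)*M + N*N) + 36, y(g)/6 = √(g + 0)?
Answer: -1687995906 + 2408040*I*√3 ≈ -1.688e+9 + 4.1708e+6*I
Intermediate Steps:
y(g) = 6*√g (y(g) = 6*√(g + 0) = 6*√g)
I(M, N) = 31 + N² + 10*M (I(M, N) = -5 + ((10*M + N*N) + 36) = -5 + ((10*M + N²) + 36) = -5 + ((N² + 10*M) + 36) = -5 + (36 + N² + 10*M) = 31 + N² + 10*M)
(8453 - 48587)*(I(k(y(-3)), -172) + 12384) = (8453 - 48587)*((31 + (-172)² + 10*(6 - 6*√(-3))) + 12384) = -40134*((31 + 29584 + 10*(6 - 6*I*√3)) + 12384) = -40134*((31 + 29584 + (60 - 60*I*√3)) + 12384) = -40134*((29675 - 60*I*√3) + 12384) = -40134*(42059 - 60*I*√3) = -1687995906 + 2408040*I*√3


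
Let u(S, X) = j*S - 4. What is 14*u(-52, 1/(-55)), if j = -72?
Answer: 52360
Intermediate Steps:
u(S, X) = -4 - 72*S (u(S, X) = -72*S - 4 = -4 - 72*S)
14*u(-52, 1/(-55)) = 14*(-4 - 72*(-52)) = 14*(-4 + 3744) = 14*3740 = 52360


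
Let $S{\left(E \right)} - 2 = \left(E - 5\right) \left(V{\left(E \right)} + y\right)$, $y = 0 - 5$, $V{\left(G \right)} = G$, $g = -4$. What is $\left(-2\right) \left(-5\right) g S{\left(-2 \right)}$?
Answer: $-2040$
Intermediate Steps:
$y = -5$ ($y = 0 - 5 = -5$)
$S{\left(E \right)} = 2 + \left(-5 + E\right)^{2}$ ($S{\left(E \right)} = 2 + \left(E - 5\right) \left(E - 5\right) = 2 + \left(-5 + E\right) \left(-5 + E\right) = 2 + \left(-5 + E\right)^{2}$)
$\left(-2\right) \left(-5\right) g S{\left(-2 \right)} = \left(-2\right) \left(-5\right) \left(-4\right) \left(27 + \left(-2\right)^{2} - -20\right) = 10 \left(-4\right) \left(27 + 4 + 20\right) = \left(-40\right) 51 = -2040$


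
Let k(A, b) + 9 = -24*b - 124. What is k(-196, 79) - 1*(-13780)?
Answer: 11751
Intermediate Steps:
k(A, b) = -133 - 24*b (k(A, b) = -9 + (-24*b - 124) = -9 + (-124 - 24*b) = -133 - 24*b)
k(-196, 79) - 1*(-13780) = (-133 - 24*79) - 1*(-13780) = (-133 - 1896) + 13780 = -2029 + 13780 = 11751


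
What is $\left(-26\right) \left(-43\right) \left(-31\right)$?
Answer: $-34658$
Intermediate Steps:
$\left(-26\right) \left(-43\right) \left(-31\right) = 1118 \left(-31\right) = -34658$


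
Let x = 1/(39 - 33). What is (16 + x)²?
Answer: 9409/36 ≈ 261.36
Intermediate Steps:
x = ⅙ (x = 1/6 = ⅙ ≈ 0.16667)
(16 + x)² = (16 + ⅙)² = (97/6)² = 9409/36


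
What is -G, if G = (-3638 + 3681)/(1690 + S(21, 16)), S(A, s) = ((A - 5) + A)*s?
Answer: -43/2282 ≈ -0.018843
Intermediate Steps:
S(A, s) = s*(-5 + 2*A) (S(A, s) = ((-5 + A) + A)*s = (-5 + 2*A)*s = s*(-5 + 2*A))
G = 43/2282 (G = (-3638 + 3681)/(1690 + 16*(-5 + 2*21)) = 43/(1690 + 16*(-5 + 42)) = 43/(1690 + 16*37) = 43/(1690 + 592) = 43/2282 ≈ 0.018843)
-G = -1*43/2282 = -43/2282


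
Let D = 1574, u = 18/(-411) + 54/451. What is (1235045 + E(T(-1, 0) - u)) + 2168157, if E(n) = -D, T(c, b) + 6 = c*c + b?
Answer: 3401628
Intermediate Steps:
u = 4692/61787 (u = 18*(-1/411) + 54*(1/451) = -6/137 + 54/451 = 4692/61787 ≈ 0.075938)
T(c, b) = -6 + b + c**2 (T(c, b) = -6 + (c*c + b) = -6 + (c**2 + b) = -6 + (b + c**2) = -6 + b + c**2)
E(n) = -1574 (E(n) = -1*1574 = -1574)
(1235045 + E(T(-1, 0) - u)) + 2168157 = (1235045 - 1574) + 2168157 = 1233471 + 2168157 = 3401628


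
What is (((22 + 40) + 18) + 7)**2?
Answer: 7569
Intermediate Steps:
(((22 + 40) + 18) + 7)**2 = ((62 + 18) + 7)**2 = (80 + 7)**2 = 87**2 = 7569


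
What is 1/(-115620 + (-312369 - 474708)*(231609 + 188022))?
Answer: -1/330282024207 ≈ -3.0277e-12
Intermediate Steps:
1/(-115620 + (-312369 - 474708)*(231609 + 188022)) = 1/(-115620 - 787077*419631) = 1/(-115620 - 330281908587) = 1/(-330282024207) = -1/330282024207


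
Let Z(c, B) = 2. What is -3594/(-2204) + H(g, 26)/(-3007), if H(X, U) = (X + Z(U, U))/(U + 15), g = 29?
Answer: 7145567/4382654 ≈ 1.6304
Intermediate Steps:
H(X, U) = (2 + X)/(15 + U) (H(X, U) = (X + 2)/(U + 15) = (2 + X)/(15 + U))
-3594/(-2204) + H(g, 26)/(-3007) = -3594/(-2204) + ((2 + 29)/(15 + 26))/(-3007) = -3594*(-1/2204) + (31/41)*(-1/3007) = 1797/1102 + ((1/41)*31)*(-1/3007) = 1797/1102 + (31/41)*(-1/3007) = 1797/1102 - 1/3977 = 7145567/4382654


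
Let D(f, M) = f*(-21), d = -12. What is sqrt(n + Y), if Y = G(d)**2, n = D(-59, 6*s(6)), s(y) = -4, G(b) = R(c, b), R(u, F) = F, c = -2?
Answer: sqrt(1383) ≈ 37.189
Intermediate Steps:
G(b) = b
D(f, M) = -21*f
n = 1239 (n = -21*(-59) = 1239)
Y = 144 (Y = (-12)**2 = 144)
sqrt(n + Y) = sqrt(1239 + 144) = sqrt(1383)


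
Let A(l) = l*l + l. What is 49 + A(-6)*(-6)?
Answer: -131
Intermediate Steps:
A(l) = l + l² (A(l) = l² + l = l + l²)
49 + A(-6)*(-6) = 49 - 6*(1 - 6)*(-6) = 49 - 6*(-5)*(-6) = 49 + 30*(-6) = 49 - 180 = -131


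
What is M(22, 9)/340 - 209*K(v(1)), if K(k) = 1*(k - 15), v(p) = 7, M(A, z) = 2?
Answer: 284241/170 ≈ 1672.0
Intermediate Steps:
K(k) = -15 + k (K(k) = 1*(-15 + k) = -15 + k)
M(22, 9)/340 - 209*K(v(1)) = 2/340 - 209*(-15 + 7) = 2*(1/340) - 209*(-8) = 1/170 + 1672 = 284241/170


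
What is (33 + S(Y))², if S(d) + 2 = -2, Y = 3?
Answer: 841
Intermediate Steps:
S(d) = -4 (S(d) = -2 - 2 = -4)
(33 + S(Y))² = (33 - 4)² = 29² = 841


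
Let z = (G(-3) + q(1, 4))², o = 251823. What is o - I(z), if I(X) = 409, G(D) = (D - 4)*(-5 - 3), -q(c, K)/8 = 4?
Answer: 251414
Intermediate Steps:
q(c, K) = -32 (q(c, K) = -8*4 = -32)
G(D) = 32 - 8*D (G(D) = (-4 + D)*(-8) = 32 - 8*D)
z = 576 (z = ((32 - 8*(-3)) - 32)² = ((32 + 24) - 32)² = (56 - 32)² = 24² = 576)
o - I(z) = 251823 - 1*409 = 251823 - 409 = 251414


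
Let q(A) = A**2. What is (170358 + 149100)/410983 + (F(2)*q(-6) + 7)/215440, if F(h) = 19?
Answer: 69108020773/88542177520 ≈ 0.78051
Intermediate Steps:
(170358 + 149100)/410983 + (F(2)*q(-6) + 7)/215440 = (170358 + 149100)/410983 + (19*(-6)**2 + 7)/215440 = 319458*(1/410983) + (19*36 + 7)*(1/215440) = 319458/410983 + (684 + 7)*(1/215440) = 319458/410983 + 691*(1/215440) = 319458/410983 + 691/215440 = 69108020773/88542177520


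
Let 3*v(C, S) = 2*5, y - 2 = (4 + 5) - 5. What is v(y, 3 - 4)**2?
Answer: 100/9 ≈ 11.111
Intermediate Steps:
y = 6 (y = 2 + ((4 + 5) - 5) = 2 + (9 - 5) = 2 + 4 = 6)
v(C, S) = 10/3 (v(C, S) = (2*5)/3 = (1/3)*10 = 10/3)
v(y, 3 - 4)**2 = (10/3)**2 = 100/9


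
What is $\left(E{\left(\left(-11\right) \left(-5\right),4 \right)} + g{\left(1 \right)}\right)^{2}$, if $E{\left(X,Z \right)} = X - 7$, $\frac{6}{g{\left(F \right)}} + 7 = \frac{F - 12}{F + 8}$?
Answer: $\frac{3059001}{1369} \approx 2234.5$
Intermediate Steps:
$g{\left(F \right)} = \frac{6}{-7 + \frac{-12 + F}{8 + F}}$ ($g{\left(F \right)} = \frac{6}{-7 + \frac{F - 12}{F + 8}} = \frac{6}{-7 + \frac{-12 + F}{8 + F}}$)
$E{\left(X,Z \right)} = -7 + X$ ($E{\left(X,Z \right)} = X - 7 = -7 + X$)
$\left(E{\left(\left(-11\right) \left(-5\right),4 \right)} + g{\left(1 \right)}\right)^{2} = \left(\left(-7 - -55\right) + \frac{3 \left(-8 - 1\right)}{34 + 3 \cdot 1}\right)^{2} = \left(\left(-7 + 55\right) + \frac{3 \left(-8 - 1\right)}{34 + 3}\right)^{2} = \left(48 + 3 \cdot \frac{1}{37} \left(-9\right)\right)^{2} = \left(48 - \frac{27}{37}\right)^{2} = \left(\frac{1749}{37}\right)^{2} = \frac{3059001}{1369}$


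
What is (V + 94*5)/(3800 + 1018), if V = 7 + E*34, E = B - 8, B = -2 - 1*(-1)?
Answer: 57/1606 ≈ 0.035492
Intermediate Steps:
B = -1 (B = -2 + 1 = -1)
E = -9 (E = -1 - 8 = -9)
V = -299 (V = 7 - 9*34 = 7 - 306 = -299)
(V + 94*5)/(3800 + 1018) = (-299 + 94*5)/(3800 + 1018) = (-299 + 470)/4818 = 171*(1/4818) = 57/1606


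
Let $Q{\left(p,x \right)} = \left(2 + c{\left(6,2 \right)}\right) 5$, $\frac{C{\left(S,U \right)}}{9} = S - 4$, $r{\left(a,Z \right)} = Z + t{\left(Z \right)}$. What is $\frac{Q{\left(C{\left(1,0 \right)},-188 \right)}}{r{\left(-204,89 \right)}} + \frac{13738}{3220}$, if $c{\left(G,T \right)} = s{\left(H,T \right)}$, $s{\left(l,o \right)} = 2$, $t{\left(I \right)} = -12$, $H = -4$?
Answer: $\frac{80159}{17710} \approx 4.5262$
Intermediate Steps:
$c{\left(G,T \right)} = 2$
$r{\left(a,Z \right)} = -12 + Z$ ($r{\left(a,Z \right)} = Z - 12 = -12 + Z$)
$C{\left(S,U \right)} = -36 + 9 S$ ($C{\left(S,U \right)} = 9 \left(S - 4\right) = 9 \left(-4 + S\right) = -36 + 9 S$)
$Q{\left(p,x \right)} = 20$ ($Q{\left(p,x \right)} = \left(2 + 2\right) 5 = 4 \cdot 5 = 20$)
$\frac{Q{\left(C{\left(1,0 \right)},-188 \right)}}{r{\left(-204,89 \right)}} + \frac{13738}{3220} = \frac{20}{-12 + 89} + \frac{13738}{3220} = \frac{20}{77} + 13738 \cdot \frac{1}{3220} = 20 \cdot \frac{1}{77} + \frac{6869}{1610} = \frac{20}{77} + \frac{6869}{1610} = \frac{80159}{17710}$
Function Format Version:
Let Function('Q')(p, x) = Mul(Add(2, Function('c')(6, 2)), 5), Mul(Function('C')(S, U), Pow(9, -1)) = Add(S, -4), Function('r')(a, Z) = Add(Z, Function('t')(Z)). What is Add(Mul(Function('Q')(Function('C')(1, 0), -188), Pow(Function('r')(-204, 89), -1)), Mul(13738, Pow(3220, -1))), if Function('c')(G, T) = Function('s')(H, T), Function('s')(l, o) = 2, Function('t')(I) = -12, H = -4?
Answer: Rational(80159, 17710) ≈ 4.5262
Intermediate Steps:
Function('c')(G, T) = 2
Function('r')(a, Z) = Add(-12, Z) (Function('r')(a, Z) = Add(Z, -12) = Add(-12, Z))
Function('C')(S, U) = Add(-36, Mul(9, S)) (Function('C')(S, U) = Mul(9, Add(S, -4)) = Mul(9, Add(-4, S)) = Add(-36, Mul(9, S)))
Function('Q')(p, x) = 20 (Function('Q')(p, x) = Mul(Add(2, 2), 5) = Mul(4, 5) = 20)
Add(Mul(Function('Q')(Function('C')(1, 0), -188), Pow(Function('r')(-204, 89), -1)), Mul(13738, Pow(3220, -1))) = Add(Mul(20, Pow(Add(-12, 89), -1)), Mul(13738, Pow(3220, -1))) = Add(Mul(20, Pow(77, -1)), Mul(13738, Rational(1, 3220))) = Add(Mul(20, Rational(1, 77)), Rational(6869, 1610)) = Add(Rational(20, 77), Rational(6869, 1610)) = Rational(80159, 17710)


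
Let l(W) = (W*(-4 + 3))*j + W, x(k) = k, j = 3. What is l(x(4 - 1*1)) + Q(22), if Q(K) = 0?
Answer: -6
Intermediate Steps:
l(W) = -2*W (l(W) = (W*(-4 + 3))*3 + W = (W*(-1))*3 + W = -W*3 + W = -3*W + W = -2*W)
l(x(4 - 1*1)) + Q(22) = -2*(4 - 1*1) + 0 = -2*(4 - 1) + 0 = -2*3 + 0 = -6 + 0 = -6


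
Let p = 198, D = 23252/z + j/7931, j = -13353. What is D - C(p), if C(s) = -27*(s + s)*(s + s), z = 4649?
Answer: 156114043458523/36871219 ≈ 4.2340e+6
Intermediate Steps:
D = 122333515/36871219 (D = 23252/4649 - 13353/7931 = 122333515/36871219 ≈ 3.3179)
C(s) = -108*s**2 (C(s) = -27*2*s*2*s = -108*s**2)
D - C(p) = 122333515/36871219 - (-108)*198**2 = 122333515/36871219 - (-108)*39204 = 122333515/36871219 - 1*(-4234032) = 122333515/36871219 + 4234032 = 156114043458523/36871219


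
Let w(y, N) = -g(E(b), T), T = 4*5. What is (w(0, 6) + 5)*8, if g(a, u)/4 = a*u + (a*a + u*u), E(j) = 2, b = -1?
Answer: -14168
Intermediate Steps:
T = 20
g(a, u) = 4*a² + 4*u² + 4*a*u (g(a, u) = 4*(a*u + (a*a + u*u)) = 4*(a*u + (a² + u²)) = 4*(a² + u² + a*u) = 4*a² + 4*u² + 4*a*u)
w(y, N) = -1776 (w(y, N) = -(4*2² + 4*20² + 4*2*20) = -(4*4 + 4*400 + 160) = -(16 + 1600 + 160) = -1*1776 = -1776)
(w(0, 6) + 5)*8 = (-1776 + 5)*8 = -1771*8 = -14168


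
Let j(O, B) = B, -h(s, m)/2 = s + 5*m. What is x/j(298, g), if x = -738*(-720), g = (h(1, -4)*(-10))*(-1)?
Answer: 26568/19 ≈ 1398.3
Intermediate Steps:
h(s, m) = -10*m - 2*s (h(s, m) = -2*(s + 5*m) = -10*m - 2*s)
g = 380 (g = ((-10*(-4) - 2*1)*(-10))*(-1) = ((40 - 2)*(-10))*(-1) = (38*(-10))*(-1) = -380*(-1) = 380)
x = 531360
x/j(298, g) = 531360/380 = 531360*(1/380) = 26568/19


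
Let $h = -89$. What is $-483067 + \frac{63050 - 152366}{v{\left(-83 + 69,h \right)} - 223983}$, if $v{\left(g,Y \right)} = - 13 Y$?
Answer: $- \frac{53819899013}{111413} \approx -4.8307 \cdot 10^{5}$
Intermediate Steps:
$-483067 + \frac{63050 - 152366}{v{\left(-83 + 69,h \right)} - 223983} = -483067 + \frac{63050 - 152366}{\left(-13\right) \left(-89\right) - 223983} = -483067 - \frac{89316}{1157 - 223983} = -483067 - \frac{89316}{-222826} = -483067 - - \frac{44658}{111413} = -483067 + \frac{44658}{111413} = - \frac{53819899013}{111413}$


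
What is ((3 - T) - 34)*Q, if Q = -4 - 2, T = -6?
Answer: 150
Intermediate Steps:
Q = -6
((3 - T) - 34)*Q = ((3 - 1*(-6)) - 34)*(-6) = ((3 + 6) - 34)*(-6) = (9 - 34)*(-6) = -25*(-6) = 150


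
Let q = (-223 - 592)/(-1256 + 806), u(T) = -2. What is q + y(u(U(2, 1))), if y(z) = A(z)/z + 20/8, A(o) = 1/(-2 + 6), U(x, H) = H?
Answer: 1507/360 ≈ 4.1861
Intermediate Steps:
A(o) = ¼ (A(o) = 1/4 = ¼)
q = 163/90 (q = -815/(-450) = -815*(-1/450) = 163/90 ≈ 1.8111)
y(z) = 5/2 + 1/(4*z) (y(z) = 1/(4*z) + 20/8 = 1/(4*z) + 20*(⅛) = 1/(4*z) + 5/2 = 5/2 + 1/(4*z))
q + y(u(U(2, 1))) = 163/90 + (¼)*(1 + 10*(-2))/(-2) = 163/90 + (¼)*(-½)*(1 - 20) = 163/90 + (¼)*(-½)*(-19) = 163/90 + 19/8 = 1507/360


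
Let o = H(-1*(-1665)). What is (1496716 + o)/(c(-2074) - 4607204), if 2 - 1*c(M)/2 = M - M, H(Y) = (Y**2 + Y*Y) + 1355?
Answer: -7042521/4607200 ≈ -1.5286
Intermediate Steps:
H(Y) = 1355 + 2*Y**2 (H(Y) = (Y**2 + Y**2) + 1355 = 2*Y**2 + 1355 = 1355 + 2*Y**2)
o = 5545805 (o = 1355 + 2*(-1*(-1665))**2 = 1355 + 2*1665**2 = 1355 + 2*2772225 = 1355 + 5544450 = 5545805)
c(M) = 4 (c(M) = 4 - 2*(M - M) = 4 - 2*0 = 4 + 0 = 4)
(1496716 + o)/(c(-2074) - 4607204) = (1496716 + 5545805)/(4 - 4607204) = 7042521/(-4607200) = 7042521*(-1/4607200) = -7042521/4607200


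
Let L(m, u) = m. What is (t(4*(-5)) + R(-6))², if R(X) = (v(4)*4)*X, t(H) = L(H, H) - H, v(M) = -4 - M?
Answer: 36864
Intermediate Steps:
t(H) = 0 (t(H) = H - H = 0)
R(X) = -32*X (R(X) = ((-4 - 1*4)*4)*X = ((-4 - 4)*4)*X = (-8*4)*X = -32*X)
(t(4*(-5)) + R(-6))² = (0 - 32*(-6))² = (0 + 192)² = 192² = 36864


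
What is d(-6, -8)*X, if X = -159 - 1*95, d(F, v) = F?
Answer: 1524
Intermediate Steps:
X = -254 (X = -159 - 95 = -254)
d(-6, -8)*X = -6*(-254) = 1524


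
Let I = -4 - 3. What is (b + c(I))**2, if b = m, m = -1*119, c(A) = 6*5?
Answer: 7921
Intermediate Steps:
I = -7
c(A) = 30
m = -119
b = -119
(b + c(I))**2 = (-119 + 30)**2 = (-89)**2 = 7921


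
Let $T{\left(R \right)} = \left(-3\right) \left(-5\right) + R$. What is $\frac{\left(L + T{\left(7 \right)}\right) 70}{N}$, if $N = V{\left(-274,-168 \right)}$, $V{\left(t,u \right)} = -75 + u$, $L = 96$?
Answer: $- \frac{8260}{243} \approx -33.992$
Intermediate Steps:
$T{\left(R \right)} = 15 + R$
$N = -243$ ($N = -75 - 168 = -243$)
$\frac{\left(L + T{\left(7 \right)}\right) 70}{N} = \frac{\left(96 + \left(15 + 7\right)\right) 70}{-243} = \left(96 + 22\right) 70 \left(- \frac{1}{243}\right) = 118 \cdot 70 \left(- \frac{1}{243}\right) = 8260 \left(- \frac{1}{243}\right) = - \frac{8260}{243}$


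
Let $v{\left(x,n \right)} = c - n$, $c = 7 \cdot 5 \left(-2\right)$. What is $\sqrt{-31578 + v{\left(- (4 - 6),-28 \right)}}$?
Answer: $2 i \sqrt{7905} \approx 177.82 i$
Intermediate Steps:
$c = -70$ ($c = 35 \left(-2\right) = -70$)
$v{\left(x,n \right)} = -70 - n$
$\sqrt{-31578 + v{\left(- (4 - 6),-28 \right)}} = \sqrt{-31578 - 42} = \sqrt{-31620} = 2 i \sqrt{7905}$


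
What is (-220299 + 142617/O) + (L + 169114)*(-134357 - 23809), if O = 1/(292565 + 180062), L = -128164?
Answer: 60927526860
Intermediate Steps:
O = 1/472627 ≈ 2.1158e-6
(-220299 + 142617/O) + (L + 169114)*(-134357 - 23809) = (-220299 + 142617/(1/472627)) + (-128164 + 169114)*(-134357 - 23809) = (-220299 + 142617*472627) + 40950*(-158166) = (-220299 + 67404644859) - 6476897700 = 67404424560 - 6476897700 = 60927526860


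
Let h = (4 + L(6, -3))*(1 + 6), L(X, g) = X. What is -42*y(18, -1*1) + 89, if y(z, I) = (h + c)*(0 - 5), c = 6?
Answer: 16049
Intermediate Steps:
h = 70 (h = (4 + 6)*(1 + 6) = 10*7 = 70)
y(z, I) = -380 (y(z, I) = (70 + 6)*(0 - 5) = 76*(-5) = -380)
-42*y(18, -1*1) + 89 = -42*(-380) + 89 = 15960 + 89 = 16049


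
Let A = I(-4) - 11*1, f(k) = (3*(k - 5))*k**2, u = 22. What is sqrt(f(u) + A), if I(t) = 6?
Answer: sqrt(24679) ≈ 157.10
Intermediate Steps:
f(k) = k**2*(-15 + 3*k) (f(k) = (3*(-5 + k))*k**2 = (-15 + 3*k)*k**2 = k**2*(-15 + 3*k))
A = -5 (A = 6 - 11*1 = 6 - 11 = -5)
sqrt(f(u) + A) = sqrt(3*22**2*(-5 + 22) - 5) = sqrt(3*484*17 - 5) = sqrt(24684 - 5) = sqrt(24679)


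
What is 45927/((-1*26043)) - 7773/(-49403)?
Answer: -688833114/428867443 ≈ -1.6062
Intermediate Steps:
45927/((-1*26043)) - 7773/(-49403) = 45927/(-26043) - 7773*(-1/49403) = 45927*(-1/26043) + 7773/49403 = -15309/8681 + 7773/49403 = -688833114/428867443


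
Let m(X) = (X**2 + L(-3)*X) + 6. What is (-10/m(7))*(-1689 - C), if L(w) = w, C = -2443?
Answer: -3770/17 ≈ -221.76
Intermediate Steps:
m(X) = 6 + X**2 - 3*X (m(X) = (X**2 - 3*X) + 6 = 6 + X**2 - 3*X)
(-10/m(7))*(-1689 - C) = (-10/(6 + 7**2 - 3*7))*(-1689 - 1*(-2443)) = (-10/(6 + 49 - 21))*(-1689 + 2443) = -10/34*754 = -10*1/34*754 = -5/17*754 = -3770/17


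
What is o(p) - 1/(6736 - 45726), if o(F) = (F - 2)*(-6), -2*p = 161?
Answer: 19300051/38990 ≈ 495.00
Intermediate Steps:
p = -161/2 (p = -½*161 = -161/2 ≈ -80.500)
o(F) = 12 - 6*F (o(F) = (-2 + F)*(-6) = 12 - 6*F)
o(p) - 1/(6736 - 45726) = (12 - 6*(-161/2)) - 1/(6736 - 45726) = (12 + 483) - 1/(-38990) = 495 - 1*(-1/38990) = 495 + 1/38990 = 19300051/38990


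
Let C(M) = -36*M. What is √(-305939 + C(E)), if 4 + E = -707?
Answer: I*√280343 ≈ 529.47*I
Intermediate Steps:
E = -711 (E = -4 - 707 = -711)
√(-305939 + C(E)) = √(-305939 - 36*(-711)) = √(-305939 + 25596) = √(-280343) = I*√280343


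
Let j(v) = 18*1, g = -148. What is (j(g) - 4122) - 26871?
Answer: -30975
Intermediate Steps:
j(v) = 18
(j(g) - 4122) - 26871 = (18 - 4122) - 26871 = -4104 - 26871 = -30975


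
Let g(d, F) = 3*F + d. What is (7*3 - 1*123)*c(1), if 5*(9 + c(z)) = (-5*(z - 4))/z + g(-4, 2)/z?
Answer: 2856/5 ≈ 571.20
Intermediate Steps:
g(d, F) = d + 3*F
c(z) = -9 + 2/(5*z) + (20 - 5*z)/(5*z) (c(z) = -9 + ((-5*(z - 4))/z + (-4 + 3*2)/z)/5 = -9 + ((-5*(-4 + z))/z + (-4 + 6)/z)/5 = -9 + ((20 - 5*z)/z + 2/z)/5 = -9 + (2/z + (20 - 5*z)/z)/5 = -9 + (2/(5*z) + (20 - 5*z)/(5*z)) = -9 + 2/(5*z) + (20 - 5*z)/(5*z))
(7*3 - 1*123)*c(1) = (7*3 - 1*123)*(-10 + (22/5)/1) = (21 - 123)*(-10 + (22/5)*1) = -102*(-10 + 22/5) = -102*(-28/5) = 2856/5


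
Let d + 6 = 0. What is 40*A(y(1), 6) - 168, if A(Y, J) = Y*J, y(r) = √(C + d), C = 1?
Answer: -168 + 240*I*√5 ≈ -168.0 + 536.66*I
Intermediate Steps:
d = -6 (d = -6 + 0 = -6)
y(r) = I*√5 (y(r) = √(1 - 6) = √(-5) = I*√5)
A(Y, J) = J*Y
40*A(y(1), 6) - 168 = 40*(6*(I*√5)) - 168 = 40*(6*I*√5) - 168 = 240*I*√5 - 168 = -168 + 240*I*√5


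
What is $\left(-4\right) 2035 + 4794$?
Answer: $-3346$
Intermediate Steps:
$\left(-4\right) 2035 + 4794 = -8140 + 4794 = -3346$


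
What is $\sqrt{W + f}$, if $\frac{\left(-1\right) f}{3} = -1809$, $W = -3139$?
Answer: $4 \sqrt{143} \approx 47.833$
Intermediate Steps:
$f = 5427$ ($f = \left(-3\right) \left(-1809\right) = 5427$)
$\sqrt{W + f} = \sqrt{-3139 + 5427} = \sqrt{2288} = 4 \sqrt{143}$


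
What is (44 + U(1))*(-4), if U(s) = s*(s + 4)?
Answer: -196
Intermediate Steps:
U(s) = s*(4 + s)
(44 + U(1))*(-4) = (44 + 1*(4 + 1))*(-4) = (44 + 1*5)*(-4) = (44 + 5)*(-4) = 49*(-4) = -196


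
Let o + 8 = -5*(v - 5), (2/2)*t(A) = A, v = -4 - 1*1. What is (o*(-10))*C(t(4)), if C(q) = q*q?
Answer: -6720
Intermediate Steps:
v = -5 (v = -4 - 1 = -5)
t(A) = A
o = 42 (o = -8 - 5*(-5 - 5) = -8 - 5*(-10) = -8 + 50 = 42)
C(q) = q²
(o*(-10))*C(t(4)) = (42*(-10))*4² = -420*16 = -6720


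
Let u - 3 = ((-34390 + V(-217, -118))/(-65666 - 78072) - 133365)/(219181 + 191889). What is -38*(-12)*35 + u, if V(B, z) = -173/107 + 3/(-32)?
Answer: 3229437051371532257/202311763955840 ≈ 15963.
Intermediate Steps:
V(B, z) = -5857/3424 (V(B, z) = -173*1/107 + 3*(-1/32) = -173/107 - 3/32 = -5857/3424)
u = 541298636325857/202311763955840 (u = 3 + ((-34390 - 5857/3424)/(-65666 - 78072) - 133365)/(219181 + 191889) = 3 + (-117757217/3424/(-143738) - 133365)/411070 = 3 + (-117757217/3424*(-1/143738) - 133365)*(1/411070) = 3 + (117757217/492158912 - 133365)*(1/411070) = 3 - 65636655541663/492158912*1/411070 = 3 - 65636655541663/202311763955840 = 541298636325857/202311763955840 ≈ 2.6756)
-38*(-12)*35 + u = -38*(-12)*35 + 541298636325857/202311763955840 = 456*35 + 541298636325857/202311763955840 = 15960 + 541298636325857/202311763955840 = 3229437051371532257/202311763955840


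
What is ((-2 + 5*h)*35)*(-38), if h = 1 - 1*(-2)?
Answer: -17290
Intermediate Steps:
h = 3 (h = 1 + 2 = 3)
((-2 + 5*h)*35)*(-38) = ((-2 + 5*3)*35)*(-38) = ((-2 + 15)*35)*(-38) = (13*35)*(-38) = 455*(-38) = -17290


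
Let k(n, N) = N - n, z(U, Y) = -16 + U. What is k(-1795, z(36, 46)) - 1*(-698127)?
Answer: 699942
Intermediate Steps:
k(-1795, z(36, 46)) - 1*(-698127) = ((-16 + 36) - 1*(-1795)) - 1*(-698127) = (20 + 1795) + 698127 = 1815 + 698127 = 699942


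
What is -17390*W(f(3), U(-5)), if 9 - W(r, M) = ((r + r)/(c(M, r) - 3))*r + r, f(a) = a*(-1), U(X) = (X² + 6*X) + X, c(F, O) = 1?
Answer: -365190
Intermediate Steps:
U(X) = X² + 7*X
f(a) = -a
W(r, M) = 9 + r² - r (W(r, M) = 9 - (((r + r)/(1 - 3))*r + r) = 9 - (((2*r)/(-2))*r + r) = 9 - (((2*r)*(-½))*r + r) = 9 - ((-r)*r + r) = 9 - (-r² + r) = 9 - (r - r²) = 9 + (r² - r) = 9 + r² - r)
-17390*W(f(3), U(-5)) = -17390*(9 + (-1*3)² - (-1)*3) = -17390*(9 + (-3)² - 1*(-3)) = -17390*(9 + 9 + 3) = -17390*21 = -365190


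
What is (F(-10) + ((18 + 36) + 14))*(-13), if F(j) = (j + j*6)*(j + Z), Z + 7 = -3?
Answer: -19084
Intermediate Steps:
Z = -10 (Z = -7 - 3 = -10)
F(j) = 7*j*(-10 + j) (F(j) = (j + j*6)*(j - 10) = (j + 6*j)*(-10 + j) = (7*j)*(-10 + j) = 7*j*(-10 + j))
(F(-10) + ((18 + 36) + 14))*(-13) = (7*(-10)*(-10 - 10) + ((18 + 36) + 14))*(-13) = (7*(-10)*(-20) + (54 + 14))*(-13) = (1400 + 68)*(-13) = 1468*(-13) = -19084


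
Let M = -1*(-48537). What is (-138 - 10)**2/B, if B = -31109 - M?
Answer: -10952/39823 ≈ -0.27502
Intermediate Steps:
M = 48537
B = -79646 (B = -31109 - 1*48537 = -31109 - 48537 = -79646)
(-138 - 10)**2/B = (-138 - 10)**2/(-79646) = (-148)**2*(-1/79646) = 21904*(-1/79646) = -10952/39823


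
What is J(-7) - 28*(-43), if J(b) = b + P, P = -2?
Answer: 1195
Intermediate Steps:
J(b) = -2 + b (J(b) = b - 2 = -2 + b)
J(-7) - 28*(-43) = (-2 - 7) - 28*(-43) = -9 + 1204 = 1195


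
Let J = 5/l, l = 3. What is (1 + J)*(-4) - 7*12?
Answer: -284/3 ≈ -94.667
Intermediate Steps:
J = 5/3 ≈ 1.6667
(1 + J)*(-4) - 7*12 = (1 + 5/3)*(-4) - 7*12 = (8/3)*(-4) - 84 = -32/3 - 84 = -284/3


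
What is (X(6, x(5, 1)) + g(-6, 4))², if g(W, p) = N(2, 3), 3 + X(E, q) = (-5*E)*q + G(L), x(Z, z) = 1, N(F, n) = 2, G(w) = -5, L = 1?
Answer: 1296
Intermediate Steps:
X(E, q) = -8 - 5*E*q (X(E, q) = -3 + ((-5*E)*q - 5) = -3 + (-5*E*q - 5) = -3 + (-5 - 5*E*q) = -8 - 5*E*q)
g(W, p) = 2
(X(6, x(5, 1)) + g(-6, 4))² = ((-8 - 5*6*1) + 2)² = ((-8 - 30) + 2)² = (-38 + 2)² = (-36)² = 1296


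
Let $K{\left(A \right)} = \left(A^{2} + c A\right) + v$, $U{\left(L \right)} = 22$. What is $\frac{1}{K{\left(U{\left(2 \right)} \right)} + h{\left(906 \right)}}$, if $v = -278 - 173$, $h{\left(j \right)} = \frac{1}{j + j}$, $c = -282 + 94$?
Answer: $- \frac{1812}{7434635} \approx -0.00024372$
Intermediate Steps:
$c = -188$
$h{\left(j \right)} = \frac{1}{2 j}$
$v = -451$
$K{\left(A \right)} = -451 + A^{2} - 188 A$ ($K{\left(A \right)} = \left(A^{2} - 188 A\right) - 451 = -451 + A^{2} - 188 A$)
$\frac{1}{K{\left(U{\left(2 \right)} \right)} + h{\left(906 \right)}} = \frac{1}{\left(-451 + 22^{2} - 4136\right) + \frac{1}{2 \cdot 906}} = \frac{1}{\left(-451 + 484 - 4136\right) + \frac{1}{2} \cdot \frac{1}{906}} = \frac{1}{-4103 + \frac{1}{1812}} = \frac{1}{- \frac{7434635}{1812}} = - \frac{1812}{7434635}$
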